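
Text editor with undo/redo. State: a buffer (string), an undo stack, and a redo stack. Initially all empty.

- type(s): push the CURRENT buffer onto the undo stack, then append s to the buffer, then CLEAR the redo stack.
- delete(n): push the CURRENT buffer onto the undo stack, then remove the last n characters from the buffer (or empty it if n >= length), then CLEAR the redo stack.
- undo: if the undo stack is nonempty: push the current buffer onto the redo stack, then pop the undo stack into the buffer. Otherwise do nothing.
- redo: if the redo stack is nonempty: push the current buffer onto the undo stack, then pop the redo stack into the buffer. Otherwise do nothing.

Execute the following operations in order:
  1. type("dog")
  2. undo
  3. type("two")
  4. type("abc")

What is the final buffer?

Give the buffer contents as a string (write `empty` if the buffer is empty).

After op 1 (type): buf='dog' undo_depth=1 redo_depth=0
After op 2 (undo): buf='(empty)' undo_depth=0 redo_depth=1
After op 3 (type): buf='two' undo_depth=1 redo_depth=0
After op 4 (type): buf='twoabc' undo_depth=2 redo_depth=0

Answer: twoabc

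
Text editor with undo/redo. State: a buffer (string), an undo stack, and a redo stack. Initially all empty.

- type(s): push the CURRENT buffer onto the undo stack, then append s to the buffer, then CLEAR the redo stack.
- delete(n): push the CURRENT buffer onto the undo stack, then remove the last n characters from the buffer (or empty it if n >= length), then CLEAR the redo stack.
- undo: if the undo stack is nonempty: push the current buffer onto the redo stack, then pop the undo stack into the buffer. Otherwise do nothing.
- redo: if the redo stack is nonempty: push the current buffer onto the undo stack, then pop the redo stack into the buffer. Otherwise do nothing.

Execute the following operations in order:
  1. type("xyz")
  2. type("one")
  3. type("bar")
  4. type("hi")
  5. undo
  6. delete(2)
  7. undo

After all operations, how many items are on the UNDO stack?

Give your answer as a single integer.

Answer: 3

Derivation:
After op 1 (type): buf='xyz' undo_depth=1 redo_depth=0
After op 2 (type): buf='xyzone' undo_depth=2 redo_depth=0
After op 3 (type): buf='xyzonebar' undo_depth=3 redo_depth=0
After op 4 (type): buf='xyzonebarhi' undo_depth=4 redo_depth=0
After op 5 (undo): buf='xyzonebar' undo_depth=3 redo_depth=1
After op 6 (delete): buf='xyzoneb' undo_depth=4 redo_depth=0
After op 7 (undo): buf='xyzonebar' undo_depth=3 redo_depth=1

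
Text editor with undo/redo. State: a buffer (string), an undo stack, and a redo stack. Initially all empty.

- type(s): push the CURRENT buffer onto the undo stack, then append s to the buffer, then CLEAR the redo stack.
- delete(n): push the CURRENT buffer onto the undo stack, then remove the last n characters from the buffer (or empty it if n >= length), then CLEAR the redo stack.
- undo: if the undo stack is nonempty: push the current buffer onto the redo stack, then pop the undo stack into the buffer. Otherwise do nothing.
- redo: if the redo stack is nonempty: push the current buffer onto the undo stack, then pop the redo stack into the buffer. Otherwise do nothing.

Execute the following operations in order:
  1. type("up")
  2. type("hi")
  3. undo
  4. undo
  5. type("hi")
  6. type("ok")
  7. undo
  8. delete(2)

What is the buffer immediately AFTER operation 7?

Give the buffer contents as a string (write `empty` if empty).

After op 1 (type): buf='up' undo_depth=1 redo_depth=0
After op 2 (type): buf='uphi' undo_depth=2 redo_depth=0
After op 3 (undo): buf='up' undo_depth=1 redo_depth=1
After op 4 (undo): buf='(empty)' undo_depth=0 redo_depth=2
After op 5 (type): buf='hi' undo_depth=1 redo_depth=0
After op 6 (type): buf='hiok' undo_depth=2 redo_depth=0
After op 7 (undo): buf='hi' undo_depth=1 redo_depth=1

Answer: hi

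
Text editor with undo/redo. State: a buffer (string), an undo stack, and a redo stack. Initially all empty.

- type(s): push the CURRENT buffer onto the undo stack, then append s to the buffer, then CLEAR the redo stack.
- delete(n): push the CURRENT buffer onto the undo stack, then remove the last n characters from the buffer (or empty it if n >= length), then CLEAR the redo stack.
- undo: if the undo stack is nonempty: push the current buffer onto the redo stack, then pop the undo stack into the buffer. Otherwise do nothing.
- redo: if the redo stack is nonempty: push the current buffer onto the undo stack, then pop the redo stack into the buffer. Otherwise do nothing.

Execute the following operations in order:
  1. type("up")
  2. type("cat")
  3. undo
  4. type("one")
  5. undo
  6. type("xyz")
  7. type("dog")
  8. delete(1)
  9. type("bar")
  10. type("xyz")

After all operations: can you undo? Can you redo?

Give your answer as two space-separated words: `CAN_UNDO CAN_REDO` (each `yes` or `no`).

After op 1 (type): buf='up' undo_depth=1 redo_depth=0
After op 2 (type): buf='upcat' undo_depth=2 redo_depth=0
After op 3 (undo): buf='up' undo_depth=1 redo_depth=1
After op 4 (type): buf='upone' undo_depth=2 redo_depth=0
After op 5 (undo): buf='up' undo_depth=1 redo_depth=1
After op 6 (type): buf='upxyz' undo_depth=2 redo_depth=0
After op 7 (type): buf='upxyzdog' undo_depth=3 redo_depth=0
After op 8 (delete): buf='upxyzdo' undo_depth=4 redo_depth=0
After op 9 (type): buf='upxyzdobar' undo_depth=5 redo_depth=0
After op 10 (type): buf='upxyzdobarxyz' undo_depth=6 redo_depth=0

Answer: yes no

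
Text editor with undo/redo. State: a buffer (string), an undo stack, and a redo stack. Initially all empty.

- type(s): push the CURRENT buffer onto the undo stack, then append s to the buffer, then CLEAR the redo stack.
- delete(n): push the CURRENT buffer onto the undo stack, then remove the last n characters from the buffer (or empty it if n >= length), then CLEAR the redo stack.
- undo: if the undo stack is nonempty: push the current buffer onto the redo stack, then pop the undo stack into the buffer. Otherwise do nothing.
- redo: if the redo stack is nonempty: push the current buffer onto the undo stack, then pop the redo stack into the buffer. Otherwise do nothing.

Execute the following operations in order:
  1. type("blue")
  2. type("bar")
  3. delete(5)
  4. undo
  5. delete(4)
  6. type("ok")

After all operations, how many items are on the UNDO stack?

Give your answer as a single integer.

Answer: 4

Derivation:
After op 1 (type): buf='blue' undo_depth=1 redo_depth=0
After op 2 (type): buf='bluebar' undo_depth=2 redo_depth=0
After op 3 (delete): buf='bl' undo_depth=3 redo_depth=0
After op 4 (undo): buf='bluebar' undo_depth=2 redo_depth=1
After op 5 (delete): buf='blu' undo_depth=3 redo_depth=0
After op 6 (type): buf='bluok' undo_depth=4 redo_depth=0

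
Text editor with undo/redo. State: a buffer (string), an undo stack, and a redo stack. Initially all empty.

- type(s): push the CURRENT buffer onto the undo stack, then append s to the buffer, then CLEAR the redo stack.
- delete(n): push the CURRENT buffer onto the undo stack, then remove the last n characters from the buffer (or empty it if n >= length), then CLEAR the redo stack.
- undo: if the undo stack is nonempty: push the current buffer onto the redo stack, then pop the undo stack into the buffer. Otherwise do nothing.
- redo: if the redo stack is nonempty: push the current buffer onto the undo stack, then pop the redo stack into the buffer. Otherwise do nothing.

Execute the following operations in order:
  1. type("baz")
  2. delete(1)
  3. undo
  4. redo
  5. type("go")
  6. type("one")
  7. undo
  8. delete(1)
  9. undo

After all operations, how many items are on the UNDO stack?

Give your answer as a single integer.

After op 1 (type): buf='baz' undo_depth=1 redo_depth=0
After op 2 (delete): buf='ba' undo_depth=2 redo_depth=0
After op 3 (undo): buf='baz' undo_depth=1 redo_depth=1
After op 4 (redo): buf='ba' undo_depth=2 redo_depth=0
After op 5 (type): buf='bago' undo_depth=3 redo_depth=0
After op 6 (type): buf='bagoone' undo_depth=4 redo_depth=0
After op 7 (undo): buf='bago' undo_depth=3 redo_depth=1
After op 8 (delete): buf='bag' undo_depth=4 redo_depth=0
After op 9 (undo): buf='bago' undo_depth=3 redo_depth=1

Answer: 3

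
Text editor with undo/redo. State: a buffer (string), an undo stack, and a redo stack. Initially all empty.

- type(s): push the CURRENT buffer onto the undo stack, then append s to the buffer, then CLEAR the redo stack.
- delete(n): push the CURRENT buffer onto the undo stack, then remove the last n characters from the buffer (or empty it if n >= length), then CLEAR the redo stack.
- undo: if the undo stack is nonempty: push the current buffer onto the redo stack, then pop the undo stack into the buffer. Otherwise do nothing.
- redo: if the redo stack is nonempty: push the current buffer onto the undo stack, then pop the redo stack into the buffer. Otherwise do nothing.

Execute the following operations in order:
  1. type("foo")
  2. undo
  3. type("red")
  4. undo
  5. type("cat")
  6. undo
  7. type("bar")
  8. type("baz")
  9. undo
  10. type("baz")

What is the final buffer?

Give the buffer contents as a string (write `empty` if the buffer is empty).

After op 1 (type): buf='foo' undo_depth=1 redo_depth=0
After op 2 (undo): buf='(empty)' undo_depth=0 redo_depth=1
After op 3 (type): buf='red' undo_depth=1 redo_depth=0
After op 4 (undo): buf='(empty)' undo_depth=0 redo_depth=1
After op 5 (type): buf='cat' undo_depth=1 redo_depth=0
After op 6 (undo): buf='(empty)' undo_depth=0 redo_depth=1
After op 7 (type): buf='bar' undo_depth=1 redo_depth=0
After op 8 (type): buf='barbaz' undo_depth=2 redo_depth=0
After op 9 (undo): buf='bar' undo_depth=1 redo_depth=1
After op 10 (type): buf='barbaz' undo_depth=2 redo_depth=0

Answer: barbaz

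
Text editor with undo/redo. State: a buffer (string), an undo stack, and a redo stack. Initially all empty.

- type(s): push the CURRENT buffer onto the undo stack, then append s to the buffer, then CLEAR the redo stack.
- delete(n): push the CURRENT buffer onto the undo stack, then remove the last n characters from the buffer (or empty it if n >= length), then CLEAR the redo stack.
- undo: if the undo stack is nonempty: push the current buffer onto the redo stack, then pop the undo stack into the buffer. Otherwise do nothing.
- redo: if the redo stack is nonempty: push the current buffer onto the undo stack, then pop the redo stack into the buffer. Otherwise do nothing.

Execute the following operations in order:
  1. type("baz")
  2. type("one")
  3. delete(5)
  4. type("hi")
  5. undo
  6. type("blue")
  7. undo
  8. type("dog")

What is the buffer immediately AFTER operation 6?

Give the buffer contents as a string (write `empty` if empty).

After op 1 (type): buf='baz' undo_depth=1 redo_depth=0
After op 2 (type): buf='bazone' undo_depth=2 redo_depth=0
After op 3 (delete): buf='b' undo_depth=3 redo_depth=0
After op 4 (type): buf='bhi' undo_depth=4 redo_depth=0
After op 5 (undo): buf='b' undo_depth=3 redo_depth=1
After op 6 (type): buf='bblue' undo_depth=4 redo_depth=0

Answer: bblue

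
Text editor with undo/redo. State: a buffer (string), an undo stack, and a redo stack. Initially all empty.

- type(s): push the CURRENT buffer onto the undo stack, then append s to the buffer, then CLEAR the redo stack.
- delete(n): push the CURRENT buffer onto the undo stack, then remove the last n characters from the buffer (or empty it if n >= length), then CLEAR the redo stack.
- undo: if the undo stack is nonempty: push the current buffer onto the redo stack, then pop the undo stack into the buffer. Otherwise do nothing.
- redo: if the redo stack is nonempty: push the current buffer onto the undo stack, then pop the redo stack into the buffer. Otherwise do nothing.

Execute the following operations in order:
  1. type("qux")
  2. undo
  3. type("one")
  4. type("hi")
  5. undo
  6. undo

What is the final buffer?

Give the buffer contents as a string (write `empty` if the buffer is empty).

After op 1 (type): buf='qux' undo_depth=1 redo_depth=0
After op 2 (undo): buf='(empty)' undo_depth=0 redo_depth=1
After op 3 (type): buf='one' undo_depth=1 redo_depth=0
After op 4 (type): buf='onehi' undo_depth=2 redo_depth=0
After op 5 (undo): buf='one' undo_depth=1 redo_depth=1
After op 6 (undo): buf='(empty)' undo_depth=0 redo_depth=2

Answer: empty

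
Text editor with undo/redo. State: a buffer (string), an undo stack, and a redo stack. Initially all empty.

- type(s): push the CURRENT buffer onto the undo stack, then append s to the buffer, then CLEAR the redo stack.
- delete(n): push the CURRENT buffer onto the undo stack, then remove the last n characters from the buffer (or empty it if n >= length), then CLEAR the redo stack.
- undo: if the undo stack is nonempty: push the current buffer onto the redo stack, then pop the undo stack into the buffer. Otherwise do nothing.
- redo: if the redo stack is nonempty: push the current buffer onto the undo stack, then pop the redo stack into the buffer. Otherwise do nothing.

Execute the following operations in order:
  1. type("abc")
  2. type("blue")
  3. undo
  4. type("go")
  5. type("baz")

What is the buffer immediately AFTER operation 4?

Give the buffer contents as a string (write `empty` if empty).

Answer: abcgo

Derivation:
After op 1 (type): buf='abc' undo_depth=1 redo_depth=0
After op 2 (type): buf='abcblue' undo_depth=2 redo_depth=0
After op 3 (undo): buf='abc' undo_depth=1 redo_depth=1
After op 4 (type): buf='abcgo' undo_depth=2 redo_depth=0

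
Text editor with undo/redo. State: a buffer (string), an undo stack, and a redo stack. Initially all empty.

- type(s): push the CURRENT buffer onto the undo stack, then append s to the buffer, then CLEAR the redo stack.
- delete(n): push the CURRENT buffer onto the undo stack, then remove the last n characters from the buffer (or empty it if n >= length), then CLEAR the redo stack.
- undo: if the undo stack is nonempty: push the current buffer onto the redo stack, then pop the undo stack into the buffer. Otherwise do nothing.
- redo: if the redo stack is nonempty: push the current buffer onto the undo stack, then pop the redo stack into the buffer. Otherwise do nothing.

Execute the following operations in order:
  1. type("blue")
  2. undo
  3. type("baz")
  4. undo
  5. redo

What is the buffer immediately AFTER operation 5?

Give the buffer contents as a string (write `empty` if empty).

Answer: baz

Derivation:
After op 1 (type): buf='blue' undo_depth=1 redo_depth=0
After op 2 (undo): buf='(empty)' undo_depth=0 redo_depth=1
After op 3 (type): buf='baz' undo_depth=1 redo_depth=0
After op 4 (undo): buf='(empty)' undo_depth=0 redo_depth=1
After op 5 (redo): buf='baz' undo_depth=1 redo_depth=0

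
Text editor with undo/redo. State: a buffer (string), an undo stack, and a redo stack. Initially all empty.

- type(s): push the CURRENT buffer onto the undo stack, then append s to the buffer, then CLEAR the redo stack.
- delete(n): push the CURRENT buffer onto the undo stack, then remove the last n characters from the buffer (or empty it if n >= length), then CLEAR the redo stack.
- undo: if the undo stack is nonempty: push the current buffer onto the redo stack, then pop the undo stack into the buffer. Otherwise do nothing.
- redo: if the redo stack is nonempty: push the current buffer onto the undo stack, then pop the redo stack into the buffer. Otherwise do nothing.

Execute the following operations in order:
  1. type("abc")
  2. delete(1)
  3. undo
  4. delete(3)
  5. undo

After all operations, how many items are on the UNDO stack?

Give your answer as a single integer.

After op 1 (type): buf='abc' undo_depth=1 redo_depth=0
After op 2 (delete): buf='ab' undo_depth=2 redo_depth=0
After op 3 (undo): buf='abc' undo_depth=1 redo_depth=1
After op 4 (delete): buf='(empty)' undo_depth=2 redo_depth=0
After op 5 (undo): buf='abc' undo_depth=1 redo_depth=1

Answer: 1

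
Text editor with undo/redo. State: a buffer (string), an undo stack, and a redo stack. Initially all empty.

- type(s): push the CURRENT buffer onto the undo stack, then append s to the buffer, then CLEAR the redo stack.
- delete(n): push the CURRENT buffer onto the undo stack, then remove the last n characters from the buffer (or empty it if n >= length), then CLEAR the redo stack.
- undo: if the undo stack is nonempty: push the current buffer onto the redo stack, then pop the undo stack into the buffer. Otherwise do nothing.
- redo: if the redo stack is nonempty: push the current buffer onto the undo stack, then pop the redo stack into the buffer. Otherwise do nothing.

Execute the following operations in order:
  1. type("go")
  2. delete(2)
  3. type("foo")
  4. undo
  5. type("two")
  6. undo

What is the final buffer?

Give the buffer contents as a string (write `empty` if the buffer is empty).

Answer: empty

Derivation:
After op 1 (type): buf='go' undo_depth=1 redo_depth=0
After op 2 (delete): buf='(empty)' undo_depth=2 redo_depth=0
After op 3 (type): buf='foo' undo_depth=3 redo_depth=0
After op 4 (undo): buf='(empty)' undo_depth=2 redo_depth=1
After op 5 (type): buf='two' undo_depth=3 redo_depth=0
After op 6 (undo): buf='(empty)' undo_depth=2 redo_depth=1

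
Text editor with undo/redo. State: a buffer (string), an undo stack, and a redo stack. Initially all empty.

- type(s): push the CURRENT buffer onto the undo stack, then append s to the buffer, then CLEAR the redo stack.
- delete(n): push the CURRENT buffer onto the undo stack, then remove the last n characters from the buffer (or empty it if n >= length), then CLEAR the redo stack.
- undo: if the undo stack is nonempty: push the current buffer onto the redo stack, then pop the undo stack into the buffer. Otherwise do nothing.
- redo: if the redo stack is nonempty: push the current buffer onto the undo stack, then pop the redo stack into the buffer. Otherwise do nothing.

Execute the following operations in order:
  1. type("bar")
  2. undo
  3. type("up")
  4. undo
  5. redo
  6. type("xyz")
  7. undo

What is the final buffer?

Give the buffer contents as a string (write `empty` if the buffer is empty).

After op 1 (type): buf='bar' undo_depth=1 redo_depth=0
After op 2 (undo): buf='(empty)' undo_depth=0 redo_depth=1
After op 3 (type): buf='up' undo_depth=1 redo_depth=0
After op 4 (undo): buf='(empty)' undo_depth=0 redo_depth=1
After op 5 (redo): buf='up' undo_depth=1 redo_depth=0
After op 6 (type): buf='upxyz' undo_depth=2 redo_depth=0
After op 7 (undo): buf='up' undo_depth=1 redo_depth=1

Answer: up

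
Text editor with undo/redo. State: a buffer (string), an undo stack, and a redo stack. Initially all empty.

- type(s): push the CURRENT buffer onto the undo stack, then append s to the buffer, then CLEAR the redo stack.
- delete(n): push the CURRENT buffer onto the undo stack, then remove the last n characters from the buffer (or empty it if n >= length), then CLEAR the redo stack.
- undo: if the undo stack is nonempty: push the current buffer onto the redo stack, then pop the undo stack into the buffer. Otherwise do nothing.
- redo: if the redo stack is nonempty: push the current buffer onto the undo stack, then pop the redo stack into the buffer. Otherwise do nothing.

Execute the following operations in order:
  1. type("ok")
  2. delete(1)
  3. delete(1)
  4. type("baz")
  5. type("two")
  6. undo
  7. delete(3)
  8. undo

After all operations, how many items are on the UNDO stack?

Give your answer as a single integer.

Answer: 4

Derivation:
After op 1 (type): buf='ok' undo_depth=1 redo_depth=0
After op 2 (delete): buf='o' undo_depth=2 redo_depth=0
After op 3 (delete): buf='(empty)' undo_depth=3 redo_depth=0
After op 4 (type): buf='baz' undo_depth=4 redo_depth=0
After op 5 (type): buf='baztwo' undo_depth=5 redo_depth=0
After op 6 (undo): buf='baz' undo_depth=4 redo_depth=1
After op 7 (delete): buf='(empty)' undo_depth=5 redo_depth=0
After op 8 (undo): buf='baz' undo_depth=4 redo_depth=1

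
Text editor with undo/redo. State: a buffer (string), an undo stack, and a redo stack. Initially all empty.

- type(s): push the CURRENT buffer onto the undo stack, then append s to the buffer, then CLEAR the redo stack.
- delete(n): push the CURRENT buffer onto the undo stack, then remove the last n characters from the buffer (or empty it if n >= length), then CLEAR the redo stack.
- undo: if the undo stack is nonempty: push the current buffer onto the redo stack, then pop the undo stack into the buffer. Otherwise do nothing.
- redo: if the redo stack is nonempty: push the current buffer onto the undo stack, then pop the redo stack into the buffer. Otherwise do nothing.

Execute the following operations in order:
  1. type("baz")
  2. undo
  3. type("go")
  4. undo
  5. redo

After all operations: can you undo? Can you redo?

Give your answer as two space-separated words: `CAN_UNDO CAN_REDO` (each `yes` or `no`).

After op 1 (type): buf='baz' undo_depth=1 redo_depth=0
After op 2 (undo): buf='(empty)' undo_depth=0 redo_depth=1
After op 3 (type): buf='go' undo_depth=1 redo_depth=0
After op 4 (undo): buf='(empty)' undo_depth=0 redo_depth=1
After op 5 (redo): buf='go' undo_depth=1 redo_depth=0

Answer: yes no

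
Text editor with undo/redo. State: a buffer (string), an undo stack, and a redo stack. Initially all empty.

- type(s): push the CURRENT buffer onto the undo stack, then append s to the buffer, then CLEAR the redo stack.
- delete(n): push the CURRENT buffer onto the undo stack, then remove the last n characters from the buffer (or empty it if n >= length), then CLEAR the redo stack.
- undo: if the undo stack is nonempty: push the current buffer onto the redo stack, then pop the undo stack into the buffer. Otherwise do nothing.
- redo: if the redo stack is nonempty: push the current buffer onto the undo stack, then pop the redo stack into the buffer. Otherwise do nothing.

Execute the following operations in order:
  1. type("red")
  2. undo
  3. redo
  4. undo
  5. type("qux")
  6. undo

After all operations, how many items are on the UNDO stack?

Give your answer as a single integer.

Answer: 0

Derivation:
After op 1 (type): buf='red' undo_depth=1 redo_depth=0
After op 2 (undo): buf='(empty)' undo_depth=0 redo_depth=1
After op 3 (redo): buf='red' undo_depth=1 redo_depth=0
After op 4 (undo): buf='(empty)' undo_depth=0 redo_depth=1
After op 5 (type): buf='qux' undo_depth=1 redo_depth=0
After op 6 (undo): buf='(empty)' undo_depth=0 redo_depth=1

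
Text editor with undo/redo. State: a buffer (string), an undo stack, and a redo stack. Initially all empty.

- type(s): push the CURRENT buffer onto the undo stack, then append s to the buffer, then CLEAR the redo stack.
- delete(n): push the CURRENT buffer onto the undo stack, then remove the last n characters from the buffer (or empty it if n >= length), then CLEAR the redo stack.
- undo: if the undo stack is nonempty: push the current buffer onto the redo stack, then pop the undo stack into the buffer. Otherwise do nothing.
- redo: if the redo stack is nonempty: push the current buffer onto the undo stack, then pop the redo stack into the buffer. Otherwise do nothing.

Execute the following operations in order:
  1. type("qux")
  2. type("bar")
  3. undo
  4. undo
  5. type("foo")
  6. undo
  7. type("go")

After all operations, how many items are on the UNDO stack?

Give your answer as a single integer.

Answer: 1

Derivation:
After op 1 (type): buf='qux' undo_depth=1 redo_depth=0
After op 2 (type): buf='quxbar' undo_depth=2 redo_depth=0
After op 3 (undo): buf='qux' undo_depth=1 redo_depth=1
After op 4 (undo): buf='(empty)' undo_depth=0 redo_depth=2
After op 5 (type): buf='foo' undo_depth=1 redo_depth=0
After op 6 (undo): buf='(empty)' undo_depth=0 redo_depth=1
After op 7 (type): buf='go' undo_depth=1 redo_depth=0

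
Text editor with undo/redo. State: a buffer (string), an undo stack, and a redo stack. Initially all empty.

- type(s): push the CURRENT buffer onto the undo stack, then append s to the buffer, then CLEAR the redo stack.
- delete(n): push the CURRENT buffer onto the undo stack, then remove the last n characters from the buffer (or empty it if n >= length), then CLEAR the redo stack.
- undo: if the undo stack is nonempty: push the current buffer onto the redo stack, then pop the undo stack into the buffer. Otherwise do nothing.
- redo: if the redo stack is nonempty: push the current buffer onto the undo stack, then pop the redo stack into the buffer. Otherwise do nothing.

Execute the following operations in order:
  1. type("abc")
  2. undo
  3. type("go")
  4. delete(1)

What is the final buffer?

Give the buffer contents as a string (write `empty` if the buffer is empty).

Answer: g

Derivation:
After op 1 (type): buf='abc' undo_depth=1 redo_depth=0
After op 2 (undo): buf='(empty)' undo_depth=0 redo_depth=1
After op 3 (type): buf='go' undo_depth=1 redo_depth=0
After op 4 (delete): buf='g' undo_depth=2 redo_depth=0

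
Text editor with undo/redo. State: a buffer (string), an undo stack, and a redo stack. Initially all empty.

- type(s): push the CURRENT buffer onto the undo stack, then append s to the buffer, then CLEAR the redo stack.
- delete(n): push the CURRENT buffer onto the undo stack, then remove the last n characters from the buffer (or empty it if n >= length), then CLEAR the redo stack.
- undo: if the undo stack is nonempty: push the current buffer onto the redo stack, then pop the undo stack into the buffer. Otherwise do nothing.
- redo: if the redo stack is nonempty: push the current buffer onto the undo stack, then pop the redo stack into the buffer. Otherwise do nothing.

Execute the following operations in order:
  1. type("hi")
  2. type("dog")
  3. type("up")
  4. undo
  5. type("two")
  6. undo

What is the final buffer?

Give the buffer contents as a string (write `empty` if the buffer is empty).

After op 1 (type): buf='hi' undo_depth=1 redo_depth=0
After op 2 (type): buf='hidog' undo_depth=2 redo_depth=0
After op 3 (type): buf='hidogup' undo_depth=3 redo_depth=0
After op 4 (undo): buf='hidog' undo_depth=2 redo_depth=1
After op 5 (type): buf='hidogtwo' undo_depth=3 redo_depth=0
After op 6 (undo): buf='hidog' undo_depth=2 redo_depth=1

Answer: hidog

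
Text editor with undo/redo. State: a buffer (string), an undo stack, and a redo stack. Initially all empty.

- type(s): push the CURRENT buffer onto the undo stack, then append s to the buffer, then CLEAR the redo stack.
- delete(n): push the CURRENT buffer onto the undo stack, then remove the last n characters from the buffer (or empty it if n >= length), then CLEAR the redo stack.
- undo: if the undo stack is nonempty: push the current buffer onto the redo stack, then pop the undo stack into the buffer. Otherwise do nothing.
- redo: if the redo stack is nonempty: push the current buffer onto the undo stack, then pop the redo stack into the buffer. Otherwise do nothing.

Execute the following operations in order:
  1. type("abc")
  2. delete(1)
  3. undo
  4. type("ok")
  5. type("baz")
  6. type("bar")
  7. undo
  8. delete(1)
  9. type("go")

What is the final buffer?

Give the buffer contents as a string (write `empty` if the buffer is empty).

Answer: abcokbago

Derivation:
After op 1 (type): buf='abc' undo_depth=1 redo_depth=0
After op 2 (delete): buf='ab' undo_depth=2 redo_depth=0
After op 3 (undo): buf='abc' undo_depth=1 redo_depth=1
After op 4 (type): buf='abcok' undo_depth=2 redo_depth=0
After op 5 (type): buf='abcokbaz' undo_depth=3 redo_depth=0
After op 6 (type): buf='abcokbazbar' undo_depth=4 redo_depth=0
After op 7 (undo): buf='abcokbaz' undo_depth=3 redo_depth=1
After op 8 (delete): buf='abcokba' undo_depth=4 redo_depth=0
After op 9 (type): buf='abcokbago' undo_depth=5 redo_depth=0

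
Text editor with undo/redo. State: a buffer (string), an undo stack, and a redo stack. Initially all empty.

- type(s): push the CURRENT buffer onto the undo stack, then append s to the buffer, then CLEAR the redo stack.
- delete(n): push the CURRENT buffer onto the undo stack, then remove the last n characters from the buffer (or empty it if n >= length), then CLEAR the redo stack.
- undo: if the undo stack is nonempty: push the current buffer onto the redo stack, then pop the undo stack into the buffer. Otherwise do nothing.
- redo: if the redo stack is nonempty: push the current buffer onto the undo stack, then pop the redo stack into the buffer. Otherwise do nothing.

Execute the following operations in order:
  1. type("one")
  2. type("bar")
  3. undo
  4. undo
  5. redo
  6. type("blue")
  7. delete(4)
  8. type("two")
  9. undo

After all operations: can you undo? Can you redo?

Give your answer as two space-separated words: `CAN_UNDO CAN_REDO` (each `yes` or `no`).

After op 1 (type): buf='one' undo_depth=1 redo_depth=0
After op 2 (type): buf='onebar' undo_depth=2 redo_depth=0
After op 3 (undo): buf='one' undo_depth=1 redo_depth=1
After op 4 (undo): buf='(empty)' undo_depth=0 redo_depth=2
After op 5 (redo): buf='one' undo_depth=1 redo_depth=1
After op 6 (type): buf='oneblue' undo_depth=2 redo_depth=0
After op 7 (delete): buf='one' undo_depth=3 redo_depth=0
After op 8 (type): buf='onetwo' undo_depth=4 redo_depth=0
After op 9 (undo): buf='one' undo_depth=3 redo_depth=1

Answer: yes yes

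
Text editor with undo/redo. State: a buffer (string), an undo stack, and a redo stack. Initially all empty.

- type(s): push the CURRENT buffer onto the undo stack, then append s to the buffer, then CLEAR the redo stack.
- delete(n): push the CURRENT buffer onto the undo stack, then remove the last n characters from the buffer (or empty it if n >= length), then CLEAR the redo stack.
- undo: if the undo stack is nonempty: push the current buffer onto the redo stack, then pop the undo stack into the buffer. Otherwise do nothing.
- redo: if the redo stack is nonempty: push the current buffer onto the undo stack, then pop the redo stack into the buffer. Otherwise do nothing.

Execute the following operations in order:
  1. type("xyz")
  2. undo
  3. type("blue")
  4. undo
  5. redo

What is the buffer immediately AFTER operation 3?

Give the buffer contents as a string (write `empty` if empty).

After op 1 (type): buf='xyz' undo_depth=1 redo_depth=0
After op 2 (undo): buf='(empty)' undo_depth=0 redo_depth=1
After op 3 (type): buf='blue' undo_depth=1 redo_depth=0

Answer: blue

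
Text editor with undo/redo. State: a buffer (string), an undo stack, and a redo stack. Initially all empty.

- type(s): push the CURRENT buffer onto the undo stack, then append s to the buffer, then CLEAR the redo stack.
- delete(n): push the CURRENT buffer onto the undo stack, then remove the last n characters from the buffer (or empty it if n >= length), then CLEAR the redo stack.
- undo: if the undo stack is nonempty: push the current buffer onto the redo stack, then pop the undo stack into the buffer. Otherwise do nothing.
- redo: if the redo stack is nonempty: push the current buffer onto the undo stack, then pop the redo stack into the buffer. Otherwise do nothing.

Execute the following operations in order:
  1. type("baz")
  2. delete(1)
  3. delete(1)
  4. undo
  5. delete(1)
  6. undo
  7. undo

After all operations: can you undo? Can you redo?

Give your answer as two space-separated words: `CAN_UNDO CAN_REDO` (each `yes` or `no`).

After op 1 (type): buf='baz' undo_depth=1 redo_depth=0
After op 2 (delete): buf='ba' undo_depth=2 redo_depth=0
After op 3 (delete): buf='b' undo_depth=3 redo_depth=0
After op 4 (undo): buf='ba' undo_depth=2 redo_depth=1
After op 5 (delete): buf='b' undo_depth=3 redo_depth=0
After op 6 (undo): buf='ba' undo_depth=2 redo_depth=1
After op 7 (undo): buf='baz' undo_depth=1 redo_depth=2

Answer: yes yes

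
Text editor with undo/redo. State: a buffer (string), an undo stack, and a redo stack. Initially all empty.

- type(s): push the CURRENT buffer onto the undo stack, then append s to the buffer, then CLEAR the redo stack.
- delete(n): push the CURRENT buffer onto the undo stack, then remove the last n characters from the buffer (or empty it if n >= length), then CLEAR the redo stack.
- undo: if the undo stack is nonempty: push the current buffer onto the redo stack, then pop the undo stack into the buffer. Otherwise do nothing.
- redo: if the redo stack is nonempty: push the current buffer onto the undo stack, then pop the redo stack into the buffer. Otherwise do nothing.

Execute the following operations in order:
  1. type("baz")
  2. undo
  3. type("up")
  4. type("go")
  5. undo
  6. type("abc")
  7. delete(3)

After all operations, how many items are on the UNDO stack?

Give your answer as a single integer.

Answer: 3

Derivation:
After op 1 (type): buf='baz' undo_depth=1 redo_depth=0
After op 2 (undo): buf='(empty)' undo_depth=0 redo_depth=1
After op 3 (type): buf='up' undo_depth=1 redo_depth=0
After op 4 (type): buf='upgo' undo_depth=2 redo_depth=0
After op 5 (undo): buf='up' undo_depth=1 redo_depth=1
After op 6 (type): buf='upabc' undo_depth=2 redo_depth=0
After op 7 (delete): buf='up' undo_depth=3 redo_depth=0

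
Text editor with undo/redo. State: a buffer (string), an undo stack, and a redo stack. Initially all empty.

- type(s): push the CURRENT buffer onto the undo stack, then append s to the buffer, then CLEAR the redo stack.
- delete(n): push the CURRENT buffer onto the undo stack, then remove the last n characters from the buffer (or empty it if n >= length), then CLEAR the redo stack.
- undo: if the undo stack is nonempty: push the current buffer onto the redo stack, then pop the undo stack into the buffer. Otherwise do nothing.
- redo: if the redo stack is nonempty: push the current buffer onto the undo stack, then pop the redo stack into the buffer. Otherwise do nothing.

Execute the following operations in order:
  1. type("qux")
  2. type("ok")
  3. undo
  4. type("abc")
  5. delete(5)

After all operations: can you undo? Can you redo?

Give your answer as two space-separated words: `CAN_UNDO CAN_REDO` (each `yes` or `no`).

Answer: yes no

Derivation:
After op 1 (type): buf='qux' undo_depth=1 redo_depth=0
After op 2 (type): buf='quxok' undo_depth=2 redo_depth=0
After op 3 (undo): buf='qux' undo_depth=1 redo_depth=1
After op 4 (type): buf='quxabc' undo_depth=2 redo_depth=0
After op 5 (delete): buf='q' undo_depth=3 redo_depth=0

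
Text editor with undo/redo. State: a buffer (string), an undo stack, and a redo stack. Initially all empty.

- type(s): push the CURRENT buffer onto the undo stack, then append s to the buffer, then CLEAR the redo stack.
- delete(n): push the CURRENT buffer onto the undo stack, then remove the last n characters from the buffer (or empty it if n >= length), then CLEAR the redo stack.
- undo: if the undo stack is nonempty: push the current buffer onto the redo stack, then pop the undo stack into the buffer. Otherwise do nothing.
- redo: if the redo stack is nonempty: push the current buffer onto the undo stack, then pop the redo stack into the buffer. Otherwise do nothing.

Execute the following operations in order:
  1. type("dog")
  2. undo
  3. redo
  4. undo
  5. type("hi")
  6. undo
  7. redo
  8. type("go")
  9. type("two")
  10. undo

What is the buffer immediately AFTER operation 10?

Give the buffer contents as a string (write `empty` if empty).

After op 1 (type): buf='dog' undo_depth=1 redo_depth=0
After op 2 (undo): buf='(empty)' undo_depth=0 redo_depth=1
After op 3 (redo): buf='dog' undo_depth=1 redo_depth=0
After op 4 (undo): buf='(empty)' undo_depth=0 redo_depth=1
After op 5 (type): buf='hi' undo_depth=1 redo_depth=0
After op 6 (undo): buf='(empty)' undo_depth=0 redo_depth=1
After op 7 (redo): buf='hi' undo_depth=1 redo_depth=0
After op 8 (type): buf='higo' undo_depth=2 redo_depth=0
After op 9 (type): buf='higotwo' undo_depth=3 redo_depth=0
After op 10 (undo): buf='higo' undo_depth=2 redo_depth=1

Answer: higo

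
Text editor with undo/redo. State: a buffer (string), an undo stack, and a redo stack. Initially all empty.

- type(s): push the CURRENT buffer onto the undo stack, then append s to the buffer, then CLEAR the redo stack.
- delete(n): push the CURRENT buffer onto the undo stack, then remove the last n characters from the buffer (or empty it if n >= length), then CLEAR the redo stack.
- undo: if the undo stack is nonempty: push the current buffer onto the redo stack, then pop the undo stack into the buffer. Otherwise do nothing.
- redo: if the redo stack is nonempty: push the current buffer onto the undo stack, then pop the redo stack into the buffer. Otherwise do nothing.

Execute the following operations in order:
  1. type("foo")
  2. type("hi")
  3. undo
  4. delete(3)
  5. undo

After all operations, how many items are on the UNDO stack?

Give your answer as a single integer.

After op 1 (type): buf='foo' undo_depth=1 redo_depth=0
After op 2 (type): buf='foohi' undo_depth=2 redo_depth=0
After op 3 (undo): buf='foo' undo_depth=1 redo_depth=1
After op 4 (delete): buf='(empty)' undo_depth=2 redo_depth=0
After op 5 (undo): buf='foo' undo_depth=1 redo_depth=1

Answer: 1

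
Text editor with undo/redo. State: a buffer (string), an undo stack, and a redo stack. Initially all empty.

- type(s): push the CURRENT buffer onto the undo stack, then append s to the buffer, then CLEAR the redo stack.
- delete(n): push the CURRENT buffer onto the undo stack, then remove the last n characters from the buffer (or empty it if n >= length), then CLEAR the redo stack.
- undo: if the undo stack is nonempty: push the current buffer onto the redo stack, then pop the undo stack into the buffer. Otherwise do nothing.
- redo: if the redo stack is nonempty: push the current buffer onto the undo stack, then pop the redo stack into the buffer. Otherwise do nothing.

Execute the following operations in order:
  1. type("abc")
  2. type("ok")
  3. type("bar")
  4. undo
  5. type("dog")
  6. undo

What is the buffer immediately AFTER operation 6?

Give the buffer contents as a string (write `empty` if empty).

After op 1 (type): buf='abc' undo_depth=1 redo_depth=0
After op 2 (type): buf='abcok' undo_depth=2 redo_depth=0
After op 3 (type): buf='abcokbar' undo_depth=3 redo_depth=0
After op 4 (undo): buf='abcok' undo_depth=2 redo_depth=1
After op 5 (type): buf='abcokdog' undo_depth=3 redo_depth=0
After op 6 (undo): buf='abcok' undo_depth=2 redo_depth=1

Answer: abcok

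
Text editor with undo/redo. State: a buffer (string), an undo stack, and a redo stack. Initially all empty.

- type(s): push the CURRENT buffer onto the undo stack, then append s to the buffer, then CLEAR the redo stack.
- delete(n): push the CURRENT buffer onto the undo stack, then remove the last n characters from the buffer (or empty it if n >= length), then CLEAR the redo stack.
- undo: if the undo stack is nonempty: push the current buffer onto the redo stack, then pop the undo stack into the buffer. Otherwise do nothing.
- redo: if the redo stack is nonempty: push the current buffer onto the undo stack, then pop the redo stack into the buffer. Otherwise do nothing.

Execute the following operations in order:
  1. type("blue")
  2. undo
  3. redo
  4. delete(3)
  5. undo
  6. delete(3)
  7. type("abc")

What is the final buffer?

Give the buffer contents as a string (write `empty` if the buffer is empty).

Answer: babc

Derivation:
After op 1 (type): buf='blue' undo_depth=1 redo_depth=0
After op 2 (undo): buf='(empty)' undo_depth=0 redo_depth=1
After op 3 (redo): buf='blue' undo_depth=1 redo_depth=0
After op 4 (delete): buf='b' undo_depth=2 redo_depth=0
After op 5 (undo): buf='blue' undo_depth=1 redo_depth=1
After op 6 (delete): buf='b' undo_depth=2 redo_depth=0
After op 7 (type): buf='babc' undo_depth=3 redo_depth=0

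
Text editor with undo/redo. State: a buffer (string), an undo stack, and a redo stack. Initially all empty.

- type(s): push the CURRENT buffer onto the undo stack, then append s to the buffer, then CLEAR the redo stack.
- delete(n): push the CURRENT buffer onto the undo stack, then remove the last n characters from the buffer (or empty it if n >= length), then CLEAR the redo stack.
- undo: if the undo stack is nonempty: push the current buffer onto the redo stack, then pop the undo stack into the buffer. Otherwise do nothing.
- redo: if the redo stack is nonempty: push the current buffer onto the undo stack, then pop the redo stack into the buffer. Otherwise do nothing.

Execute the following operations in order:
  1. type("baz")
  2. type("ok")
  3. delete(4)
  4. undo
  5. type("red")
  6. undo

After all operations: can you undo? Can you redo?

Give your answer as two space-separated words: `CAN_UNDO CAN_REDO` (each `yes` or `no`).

Answer: yes yes

Derivation:
After op 1 (type): buf='baz' undo_depth=1 redo_depth=0
After op 2 (type): buf='bazok' undo_depth=2 redo_depth=0
After op 3 (delete): buf='b' undo_depth=3 redo_depth=0
After op 4 (undo): buf='bazok' undo_depth=2 redo_depth=1
After op 5 (type): buf='bazokred' undo_depth=3 redo_depth=0
After op 6 (undo): buf='bazok' undo_depth=2 redo_depth=1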